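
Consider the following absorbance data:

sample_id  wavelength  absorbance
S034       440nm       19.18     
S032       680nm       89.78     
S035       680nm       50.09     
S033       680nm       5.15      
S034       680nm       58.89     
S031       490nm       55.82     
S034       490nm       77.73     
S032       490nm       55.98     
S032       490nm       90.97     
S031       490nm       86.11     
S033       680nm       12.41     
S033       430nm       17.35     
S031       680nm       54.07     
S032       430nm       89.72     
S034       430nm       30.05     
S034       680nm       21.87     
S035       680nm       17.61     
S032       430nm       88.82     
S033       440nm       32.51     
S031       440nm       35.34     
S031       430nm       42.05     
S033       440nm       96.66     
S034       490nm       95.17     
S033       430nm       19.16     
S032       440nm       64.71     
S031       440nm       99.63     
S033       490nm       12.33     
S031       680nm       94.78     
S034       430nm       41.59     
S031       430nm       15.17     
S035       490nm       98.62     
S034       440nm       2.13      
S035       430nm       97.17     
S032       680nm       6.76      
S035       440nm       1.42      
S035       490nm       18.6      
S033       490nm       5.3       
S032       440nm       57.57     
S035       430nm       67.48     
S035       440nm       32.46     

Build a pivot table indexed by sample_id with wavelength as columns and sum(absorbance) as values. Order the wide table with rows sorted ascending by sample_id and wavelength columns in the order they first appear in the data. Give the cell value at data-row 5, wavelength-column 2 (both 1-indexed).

With rows sorted ascending by sample_id, row 5 is sample_id=S035. wavelength columns in first-appearance order: 440nm, 680nm, 490nm, 430nm; column 2 is 680nm.
Long rows with sample_id=S035, wavelength=680nm: 50.09 + 17.61 = 67.70.

67.70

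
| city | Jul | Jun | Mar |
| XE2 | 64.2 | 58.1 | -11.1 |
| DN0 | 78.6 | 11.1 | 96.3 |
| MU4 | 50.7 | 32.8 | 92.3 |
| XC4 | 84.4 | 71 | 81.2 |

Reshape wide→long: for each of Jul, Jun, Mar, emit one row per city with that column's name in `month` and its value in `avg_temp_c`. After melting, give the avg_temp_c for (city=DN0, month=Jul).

78.6

Unpivoting turns each (city, wide-column) pair into one long row.
The wide cell at row DN0, column Jul holds 78.6, so the long row (DN0, Jul) has avg_temp_c=78.6.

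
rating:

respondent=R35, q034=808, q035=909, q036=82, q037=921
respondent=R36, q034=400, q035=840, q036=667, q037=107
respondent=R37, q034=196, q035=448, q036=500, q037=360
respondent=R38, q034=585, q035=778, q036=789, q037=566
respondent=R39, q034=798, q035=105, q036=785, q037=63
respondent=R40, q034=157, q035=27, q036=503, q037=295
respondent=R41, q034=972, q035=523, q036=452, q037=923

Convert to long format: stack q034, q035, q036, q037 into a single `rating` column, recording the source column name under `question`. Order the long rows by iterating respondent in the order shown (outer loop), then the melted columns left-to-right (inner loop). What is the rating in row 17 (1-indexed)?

28 rows total (7 × 4). Row 17: index ⌊(17-1)/4⌋ = 4 into respondent → R39; (17-1) mod 4 = 0 into the melted columns → q034.
So row 17 is (R39, q034, 798); rating = 798.

798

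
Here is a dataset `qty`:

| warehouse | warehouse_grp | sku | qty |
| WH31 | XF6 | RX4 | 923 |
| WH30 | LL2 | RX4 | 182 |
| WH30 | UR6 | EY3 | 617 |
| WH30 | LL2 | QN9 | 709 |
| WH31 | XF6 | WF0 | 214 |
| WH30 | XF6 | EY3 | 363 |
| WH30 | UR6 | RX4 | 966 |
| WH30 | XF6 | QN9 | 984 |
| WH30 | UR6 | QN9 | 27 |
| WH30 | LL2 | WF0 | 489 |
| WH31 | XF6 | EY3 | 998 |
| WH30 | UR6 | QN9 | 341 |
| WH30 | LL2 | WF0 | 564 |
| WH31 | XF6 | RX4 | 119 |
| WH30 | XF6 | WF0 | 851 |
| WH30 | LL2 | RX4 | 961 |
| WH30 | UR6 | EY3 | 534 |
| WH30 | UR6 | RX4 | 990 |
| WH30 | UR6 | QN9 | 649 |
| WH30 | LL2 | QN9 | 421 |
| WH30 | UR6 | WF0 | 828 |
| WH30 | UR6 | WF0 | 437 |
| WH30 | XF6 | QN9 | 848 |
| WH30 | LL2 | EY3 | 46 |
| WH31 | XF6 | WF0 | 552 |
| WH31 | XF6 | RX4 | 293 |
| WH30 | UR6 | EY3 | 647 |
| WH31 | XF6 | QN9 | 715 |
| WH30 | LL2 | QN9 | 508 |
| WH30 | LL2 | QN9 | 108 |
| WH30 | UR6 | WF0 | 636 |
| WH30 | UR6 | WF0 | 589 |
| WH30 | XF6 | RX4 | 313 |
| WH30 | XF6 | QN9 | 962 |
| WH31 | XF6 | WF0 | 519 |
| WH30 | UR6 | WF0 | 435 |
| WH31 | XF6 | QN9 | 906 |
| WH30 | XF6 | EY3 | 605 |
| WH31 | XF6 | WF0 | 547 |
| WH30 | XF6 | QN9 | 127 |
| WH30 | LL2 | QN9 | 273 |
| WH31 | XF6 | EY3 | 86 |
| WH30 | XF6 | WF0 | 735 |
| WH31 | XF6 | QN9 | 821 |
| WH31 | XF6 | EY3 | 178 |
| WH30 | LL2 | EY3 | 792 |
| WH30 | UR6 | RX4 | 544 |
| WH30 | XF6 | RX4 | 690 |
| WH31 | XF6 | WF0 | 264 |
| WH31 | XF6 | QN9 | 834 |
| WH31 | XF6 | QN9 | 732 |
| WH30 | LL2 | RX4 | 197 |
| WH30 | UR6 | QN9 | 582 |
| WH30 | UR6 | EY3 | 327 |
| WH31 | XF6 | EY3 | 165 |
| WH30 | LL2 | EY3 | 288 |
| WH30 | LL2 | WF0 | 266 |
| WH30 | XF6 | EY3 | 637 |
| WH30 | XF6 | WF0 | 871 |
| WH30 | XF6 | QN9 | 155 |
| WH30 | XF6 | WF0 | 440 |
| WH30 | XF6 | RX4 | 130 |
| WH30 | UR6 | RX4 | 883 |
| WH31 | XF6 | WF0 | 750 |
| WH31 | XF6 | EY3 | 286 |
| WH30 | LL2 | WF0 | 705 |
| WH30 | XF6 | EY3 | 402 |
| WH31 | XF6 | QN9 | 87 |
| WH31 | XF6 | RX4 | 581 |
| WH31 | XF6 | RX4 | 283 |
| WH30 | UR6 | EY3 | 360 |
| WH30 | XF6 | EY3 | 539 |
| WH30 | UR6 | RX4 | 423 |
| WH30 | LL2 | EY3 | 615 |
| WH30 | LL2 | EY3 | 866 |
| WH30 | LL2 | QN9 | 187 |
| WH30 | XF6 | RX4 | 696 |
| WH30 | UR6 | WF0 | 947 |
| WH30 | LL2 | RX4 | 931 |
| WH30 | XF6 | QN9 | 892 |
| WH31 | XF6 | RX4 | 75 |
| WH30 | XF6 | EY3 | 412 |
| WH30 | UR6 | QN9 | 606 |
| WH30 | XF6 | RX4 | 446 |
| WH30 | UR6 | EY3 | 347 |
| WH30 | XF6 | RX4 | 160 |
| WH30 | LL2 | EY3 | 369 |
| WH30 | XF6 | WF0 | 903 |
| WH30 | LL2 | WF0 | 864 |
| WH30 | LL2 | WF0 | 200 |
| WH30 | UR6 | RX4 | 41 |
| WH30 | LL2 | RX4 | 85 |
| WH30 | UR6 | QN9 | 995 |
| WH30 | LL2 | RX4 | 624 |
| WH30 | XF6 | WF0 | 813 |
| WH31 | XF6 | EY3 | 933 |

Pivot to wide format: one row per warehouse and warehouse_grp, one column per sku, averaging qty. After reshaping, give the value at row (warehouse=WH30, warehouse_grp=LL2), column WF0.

514.67

Rows with warehouse=WH30, warehouse_grp=LL2 and sku=WF0: qty values are 489, 564, 266, 705, 864, 200.
(489 + 564 + 266 + 705 + 864 + 200) / 6 = 514.67.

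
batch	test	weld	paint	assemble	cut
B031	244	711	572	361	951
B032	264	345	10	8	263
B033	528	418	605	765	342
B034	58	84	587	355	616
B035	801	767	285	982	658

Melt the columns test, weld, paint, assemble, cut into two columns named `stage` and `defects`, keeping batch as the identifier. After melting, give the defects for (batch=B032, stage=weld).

345

Unpivoting turns each (batch, wide-column) pair into one long row.
The wide cell at row B032, column weld holds 345, so the long row (B032, weld) has defects=345.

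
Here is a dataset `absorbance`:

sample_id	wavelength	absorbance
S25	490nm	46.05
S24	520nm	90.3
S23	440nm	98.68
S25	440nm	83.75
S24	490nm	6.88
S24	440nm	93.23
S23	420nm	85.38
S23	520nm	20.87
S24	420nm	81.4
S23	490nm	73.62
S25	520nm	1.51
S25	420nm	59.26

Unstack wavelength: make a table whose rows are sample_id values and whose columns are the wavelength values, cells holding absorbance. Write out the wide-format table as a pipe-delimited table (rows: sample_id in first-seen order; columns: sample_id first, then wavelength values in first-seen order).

| sample_id | 490nm | 520nm | 440nm | 420nm |
| S25 | 46.05 | 1.51 | 83.75 | 59.26 |
| S24 | 6.88 | 90.3 | 93.23 | 81.4 |
| S23 | 73.62 | 20.87 | 98.68 | 85.38 |

Columns: sample_id plus the 4 distinct wavelength values (490nm, 520nm, 440nm, 420nm).
For example, row S25 column 490nm takes absorbance=46.05 from the long row (S25, 490nm).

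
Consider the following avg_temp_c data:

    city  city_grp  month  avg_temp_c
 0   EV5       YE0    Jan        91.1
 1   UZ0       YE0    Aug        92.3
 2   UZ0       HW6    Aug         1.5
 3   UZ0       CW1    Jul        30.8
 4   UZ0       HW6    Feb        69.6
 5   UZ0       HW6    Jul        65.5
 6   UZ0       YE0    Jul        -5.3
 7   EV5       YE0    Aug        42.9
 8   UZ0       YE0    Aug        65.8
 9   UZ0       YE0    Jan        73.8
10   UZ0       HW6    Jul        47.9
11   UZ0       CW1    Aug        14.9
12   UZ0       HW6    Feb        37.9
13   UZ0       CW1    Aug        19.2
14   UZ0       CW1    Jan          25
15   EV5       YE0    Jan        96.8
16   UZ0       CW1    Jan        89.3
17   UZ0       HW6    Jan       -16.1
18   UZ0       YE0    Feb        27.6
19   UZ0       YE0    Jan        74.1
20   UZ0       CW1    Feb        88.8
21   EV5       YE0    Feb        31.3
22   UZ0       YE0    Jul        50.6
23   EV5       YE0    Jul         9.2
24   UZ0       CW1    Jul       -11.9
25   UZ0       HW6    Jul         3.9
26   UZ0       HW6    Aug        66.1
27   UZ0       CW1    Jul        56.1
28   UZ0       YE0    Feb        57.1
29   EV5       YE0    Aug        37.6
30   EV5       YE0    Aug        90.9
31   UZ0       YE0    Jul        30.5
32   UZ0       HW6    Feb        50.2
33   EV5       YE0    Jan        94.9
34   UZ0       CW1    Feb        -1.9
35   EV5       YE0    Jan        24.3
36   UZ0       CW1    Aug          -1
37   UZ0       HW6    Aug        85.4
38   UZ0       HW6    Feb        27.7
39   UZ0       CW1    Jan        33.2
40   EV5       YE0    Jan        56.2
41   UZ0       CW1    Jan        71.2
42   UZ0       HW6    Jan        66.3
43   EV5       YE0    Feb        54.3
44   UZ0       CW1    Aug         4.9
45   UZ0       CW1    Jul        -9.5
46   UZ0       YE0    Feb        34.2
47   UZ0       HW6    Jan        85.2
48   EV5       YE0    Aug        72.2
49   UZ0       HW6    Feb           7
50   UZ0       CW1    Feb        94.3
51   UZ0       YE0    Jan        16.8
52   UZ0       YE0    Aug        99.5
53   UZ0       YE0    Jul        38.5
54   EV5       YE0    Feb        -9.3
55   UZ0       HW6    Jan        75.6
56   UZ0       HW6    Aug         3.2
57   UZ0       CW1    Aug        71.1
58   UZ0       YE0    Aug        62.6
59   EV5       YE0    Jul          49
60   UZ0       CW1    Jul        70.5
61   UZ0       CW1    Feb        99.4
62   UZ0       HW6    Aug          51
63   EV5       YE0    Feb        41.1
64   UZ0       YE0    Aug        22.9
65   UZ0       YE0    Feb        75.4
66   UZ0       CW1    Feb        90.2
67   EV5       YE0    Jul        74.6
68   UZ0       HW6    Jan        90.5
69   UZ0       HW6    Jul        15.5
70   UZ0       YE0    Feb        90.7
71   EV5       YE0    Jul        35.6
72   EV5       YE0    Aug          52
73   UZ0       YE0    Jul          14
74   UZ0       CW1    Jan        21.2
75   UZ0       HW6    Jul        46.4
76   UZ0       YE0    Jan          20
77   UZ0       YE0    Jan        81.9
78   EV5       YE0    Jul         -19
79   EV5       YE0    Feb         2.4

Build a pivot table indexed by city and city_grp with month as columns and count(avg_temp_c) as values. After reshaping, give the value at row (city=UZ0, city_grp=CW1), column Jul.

Rows with city=UZ0, city_grp=CW1 and month=Jul: avg_temp_c values are 30.8, -11.9, 56.1, -9.5, 70.5.
5 rows match — count = 5.

5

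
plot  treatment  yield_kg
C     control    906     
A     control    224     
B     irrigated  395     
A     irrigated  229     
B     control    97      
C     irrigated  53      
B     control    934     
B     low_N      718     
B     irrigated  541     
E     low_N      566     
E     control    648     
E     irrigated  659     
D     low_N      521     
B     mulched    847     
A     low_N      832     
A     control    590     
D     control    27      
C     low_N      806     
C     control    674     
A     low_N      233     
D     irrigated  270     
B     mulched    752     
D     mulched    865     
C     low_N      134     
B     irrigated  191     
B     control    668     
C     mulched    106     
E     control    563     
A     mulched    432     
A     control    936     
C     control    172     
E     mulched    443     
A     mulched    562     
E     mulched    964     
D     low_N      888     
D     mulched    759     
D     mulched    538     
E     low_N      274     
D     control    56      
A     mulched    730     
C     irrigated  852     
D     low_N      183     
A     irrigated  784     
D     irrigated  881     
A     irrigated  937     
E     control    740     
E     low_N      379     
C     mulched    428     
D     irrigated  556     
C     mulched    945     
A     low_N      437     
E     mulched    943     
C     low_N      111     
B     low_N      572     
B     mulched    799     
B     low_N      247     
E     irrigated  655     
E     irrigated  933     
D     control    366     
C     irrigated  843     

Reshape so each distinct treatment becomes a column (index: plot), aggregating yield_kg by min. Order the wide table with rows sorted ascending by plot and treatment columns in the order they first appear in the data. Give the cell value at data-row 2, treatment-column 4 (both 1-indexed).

With rows sorted ascending by plot, row 2 is plot=B. treatment columns in first-appearance order: control, irrigated, low_N, mulched; column 4 is mulched.
Long rows with plot=B, treatment=mulched: min(847, 752, 799) = 752.

752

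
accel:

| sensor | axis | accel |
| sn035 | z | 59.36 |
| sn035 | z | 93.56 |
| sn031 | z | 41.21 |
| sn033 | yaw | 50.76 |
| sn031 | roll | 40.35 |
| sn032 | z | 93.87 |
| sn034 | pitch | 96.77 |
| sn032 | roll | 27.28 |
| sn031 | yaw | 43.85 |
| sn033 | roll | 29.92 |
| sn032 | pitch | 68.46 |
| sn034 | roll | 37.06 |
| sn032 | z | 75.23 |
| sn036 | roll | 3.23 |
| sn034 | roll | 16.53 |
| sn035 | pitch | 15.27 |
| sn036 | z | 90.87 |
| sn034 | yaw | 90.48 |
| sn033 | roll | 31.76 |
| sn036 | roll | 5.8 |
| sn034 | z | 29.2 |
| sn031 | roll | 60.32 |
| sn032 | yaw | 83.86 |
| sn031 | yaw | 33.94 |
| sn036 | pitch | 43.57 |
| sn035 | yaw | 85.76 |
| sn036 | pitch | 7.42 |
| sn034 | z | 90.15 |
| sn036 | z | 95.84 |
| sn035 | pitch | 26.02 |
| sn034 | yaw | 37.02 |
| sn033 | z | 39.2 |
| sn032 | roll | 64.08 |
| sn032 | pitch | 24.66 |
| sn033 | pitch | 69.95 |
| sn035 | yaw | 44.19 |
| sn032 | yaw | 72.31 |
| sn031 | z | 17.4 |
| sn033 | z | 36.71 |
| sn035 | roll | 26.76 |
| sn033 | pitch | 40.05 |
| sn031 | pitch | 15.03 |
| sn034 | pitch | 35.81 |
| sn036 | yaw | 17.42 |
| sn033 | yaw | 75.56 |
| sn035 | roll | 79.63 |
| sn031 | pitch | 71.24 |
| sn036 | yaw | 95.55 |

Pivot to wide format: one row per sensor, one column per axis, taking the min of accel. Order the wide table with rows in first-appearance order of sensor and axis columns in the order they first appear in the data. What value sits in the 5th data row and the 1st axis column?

With rows in first-appearance order of sensor, row 5 is sensor=sn034. axis columns in first-appearance order: z, yaw, roll, pitch; column 1 is z.
Long rows with sensor=sn034, axis=z: min(29.2, 90.15) = 29.2.

29.2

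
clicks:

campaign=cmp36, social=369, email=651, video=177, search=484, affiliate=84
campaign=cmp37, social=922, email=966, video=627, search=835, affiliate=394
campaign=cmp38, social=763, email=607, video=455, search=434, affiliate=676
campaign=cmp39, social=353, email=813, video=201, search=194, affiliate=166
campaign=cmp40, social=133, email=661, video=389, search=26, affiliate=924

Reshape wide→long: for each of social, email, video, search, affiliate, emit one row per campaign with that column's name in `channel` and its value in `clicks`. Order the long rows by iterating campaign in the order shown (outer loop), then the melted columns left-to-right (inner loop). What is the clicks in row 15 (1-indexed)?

676

25 rows total (5 × 5). Row 15: index ⌊(15-1)/5⌋ = 2 into campaign → cmp38; (15-1) mod 5 = 4 into the melted columns → affiliate.
So row 15 is (cmp38, affiliate, 676); clicks = 676.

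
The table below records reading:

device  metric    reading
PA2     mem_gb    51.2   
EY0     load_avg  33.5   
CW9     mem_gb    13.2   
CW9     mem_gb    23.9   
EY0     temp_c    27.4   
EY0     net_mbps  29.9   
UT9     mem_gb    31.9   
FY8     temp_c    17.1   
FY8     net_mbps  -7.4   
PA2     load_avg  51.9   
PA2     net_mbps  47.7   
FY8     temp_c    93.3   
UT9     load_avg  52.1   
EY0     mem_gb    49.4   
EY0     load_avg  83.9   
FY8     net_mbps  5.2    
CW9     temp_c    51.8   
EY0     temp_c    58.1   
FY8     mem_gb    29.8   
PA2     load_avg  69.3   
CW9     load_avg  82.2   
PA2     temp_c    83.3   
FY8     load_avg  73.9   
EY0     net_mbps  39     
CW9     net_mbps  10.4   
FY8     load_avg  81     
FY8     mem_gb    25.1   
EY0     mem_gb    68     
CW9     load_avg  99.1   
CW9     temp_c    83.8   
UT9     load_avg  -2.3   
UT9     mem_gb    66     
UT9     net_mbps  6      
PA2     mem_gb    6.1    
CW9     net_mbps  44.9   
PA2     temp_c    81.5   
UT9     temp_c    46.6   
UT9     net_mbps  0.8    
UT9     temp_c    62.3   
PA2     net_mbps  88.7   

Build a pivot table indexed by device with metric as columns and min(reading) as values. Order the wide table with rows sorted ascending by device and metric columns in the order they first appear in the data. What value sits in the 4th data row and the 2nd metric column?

With rows sorted ascending by device, row 4 is device=PA2. metric columns in first-appearance order: mem_gb, load_avg, temp_c, net_mbps; column 2 is load_avg.
Long rows with device=PA2, metric=load_avg: min(51.9, 69.3) = 51.9.

51.9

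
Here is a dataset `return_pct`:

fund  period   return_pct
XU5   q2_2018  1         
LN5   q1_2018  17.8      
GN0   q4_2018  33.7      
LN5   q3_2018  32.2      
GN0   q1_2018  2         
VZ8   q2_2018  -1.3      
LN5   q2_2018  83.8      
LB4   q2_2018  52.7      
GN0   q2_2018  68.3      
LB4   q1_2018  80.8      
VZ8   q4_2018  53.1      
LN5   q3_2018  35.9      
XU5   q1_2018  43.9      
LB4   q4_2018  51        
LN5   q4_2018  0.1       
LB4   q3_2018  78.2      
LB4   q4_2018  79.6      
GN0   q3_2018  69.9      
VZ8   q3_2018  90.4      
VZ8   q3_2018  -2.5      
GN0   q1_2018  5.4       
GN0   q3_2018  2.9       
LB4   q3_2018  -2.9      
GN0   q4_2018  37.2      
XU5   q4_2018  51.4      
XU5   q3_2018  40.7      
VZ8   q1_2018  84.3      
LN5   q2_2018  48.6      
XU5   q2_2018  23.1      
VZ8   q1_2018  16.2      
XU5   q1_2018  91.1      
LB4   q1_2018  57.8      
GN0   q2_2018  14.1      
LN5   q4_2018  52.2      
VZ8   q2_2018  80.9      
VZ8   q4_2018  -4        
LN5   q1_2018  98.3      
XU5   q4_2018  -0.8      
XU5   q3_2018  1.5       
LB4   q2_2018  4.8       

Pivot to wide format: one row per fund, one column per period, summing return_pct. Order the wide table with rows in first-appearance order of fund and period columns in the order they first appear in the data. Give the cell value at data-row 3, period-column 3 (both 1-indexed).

With rows in first-appearance order of fund, row 3 is fund=GN0. period columns in first-appearance order: q2_2018, q1_2018, q4_2018, q3_2018; column 3 is q4_2018.
Long rows with fund=GN0, period=q4_2018: 33.7 + 37.2 = 70.9.

70.9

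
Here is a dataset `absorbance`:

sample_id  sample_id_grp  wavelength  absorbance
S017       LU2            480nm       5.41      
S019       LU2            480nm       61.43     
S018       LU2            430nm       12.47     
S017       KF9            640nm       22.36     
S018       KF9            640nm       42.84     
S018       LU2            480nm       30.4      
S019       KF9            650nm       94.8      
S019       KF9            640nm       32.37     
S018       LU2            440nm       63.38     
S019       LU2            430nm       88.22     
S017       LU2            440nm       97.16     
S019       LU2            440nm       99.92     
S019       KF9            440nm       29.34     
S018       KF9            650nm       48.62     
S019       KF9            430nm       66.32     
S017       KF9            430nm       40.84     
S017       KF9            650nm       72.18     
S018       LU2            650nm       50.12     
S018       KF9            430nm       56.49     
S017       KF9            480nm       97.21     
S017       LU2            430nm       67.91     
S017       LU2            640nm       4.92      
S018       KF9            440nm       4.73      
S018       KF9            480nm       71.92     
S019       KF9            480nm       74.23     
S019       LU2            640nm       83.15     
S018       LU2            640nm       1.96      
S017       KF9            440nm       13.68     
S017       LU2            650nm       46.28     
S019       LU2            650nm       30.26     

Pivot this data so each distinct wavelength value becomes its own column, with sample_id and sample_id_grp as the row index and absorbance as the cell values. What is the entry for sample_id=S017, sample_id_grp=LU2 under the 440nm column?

Wide layout: rows indexed by sample_id and sample_id_grp, columns are the 5 distinct wavelength values (480nm, 430nm, 640nm, 650nm, 440nm).
Cell (sample_id=S017, sample_id_grp=LU2, wavelength=440nm) draws from the long row where sample_id=S017, sample_id_grp=LU2 and wavelength=440nm, which has absorbance=97.16.

97.16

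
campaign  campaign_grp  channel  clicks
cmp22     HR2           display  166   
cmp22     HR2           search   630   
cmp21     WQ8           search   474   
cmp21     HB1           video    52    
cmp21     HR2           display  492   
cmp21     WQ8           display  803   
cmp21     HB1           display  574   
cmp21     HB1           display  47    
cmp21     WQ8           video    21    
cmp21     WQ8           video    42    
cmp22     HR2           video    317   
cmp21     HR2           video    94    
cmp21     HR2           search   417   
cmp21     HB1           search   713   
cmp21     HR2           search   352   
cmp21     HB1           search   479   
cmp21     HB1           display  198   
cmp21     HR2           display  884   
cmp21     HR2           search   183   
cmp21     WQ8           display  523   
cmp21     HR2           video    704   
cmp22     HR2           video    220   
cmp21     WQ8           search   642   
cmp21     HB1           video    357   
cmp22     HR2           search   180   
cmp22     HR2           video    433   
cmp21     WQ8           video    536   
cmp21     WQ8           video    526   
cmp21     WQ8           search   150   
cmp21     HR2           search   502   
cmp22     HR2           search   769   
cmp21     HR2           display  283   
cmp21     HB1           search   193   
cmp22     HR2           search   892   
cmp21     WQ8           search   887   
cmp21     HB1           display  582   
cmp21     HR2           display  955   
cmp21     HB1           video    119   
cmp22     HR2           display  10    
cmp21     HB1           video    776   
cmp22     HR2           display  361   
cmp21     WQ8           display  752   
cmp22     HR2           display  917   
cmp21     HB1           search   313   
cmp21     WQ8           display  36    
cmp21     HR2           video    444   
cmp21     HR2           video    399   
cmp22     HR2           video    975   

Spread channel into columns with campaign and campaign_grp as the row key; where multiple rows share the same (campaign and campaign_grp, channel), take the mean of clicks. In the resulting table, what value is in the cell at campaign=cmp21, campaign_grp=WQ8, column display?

Rows with campaign=cmp21, campaign_grp=WQ8 and channel=display: clicks values are 803, 523, 752, 36.
(803 + 523 + 752 + 36) / 4 = 528.50.

528.50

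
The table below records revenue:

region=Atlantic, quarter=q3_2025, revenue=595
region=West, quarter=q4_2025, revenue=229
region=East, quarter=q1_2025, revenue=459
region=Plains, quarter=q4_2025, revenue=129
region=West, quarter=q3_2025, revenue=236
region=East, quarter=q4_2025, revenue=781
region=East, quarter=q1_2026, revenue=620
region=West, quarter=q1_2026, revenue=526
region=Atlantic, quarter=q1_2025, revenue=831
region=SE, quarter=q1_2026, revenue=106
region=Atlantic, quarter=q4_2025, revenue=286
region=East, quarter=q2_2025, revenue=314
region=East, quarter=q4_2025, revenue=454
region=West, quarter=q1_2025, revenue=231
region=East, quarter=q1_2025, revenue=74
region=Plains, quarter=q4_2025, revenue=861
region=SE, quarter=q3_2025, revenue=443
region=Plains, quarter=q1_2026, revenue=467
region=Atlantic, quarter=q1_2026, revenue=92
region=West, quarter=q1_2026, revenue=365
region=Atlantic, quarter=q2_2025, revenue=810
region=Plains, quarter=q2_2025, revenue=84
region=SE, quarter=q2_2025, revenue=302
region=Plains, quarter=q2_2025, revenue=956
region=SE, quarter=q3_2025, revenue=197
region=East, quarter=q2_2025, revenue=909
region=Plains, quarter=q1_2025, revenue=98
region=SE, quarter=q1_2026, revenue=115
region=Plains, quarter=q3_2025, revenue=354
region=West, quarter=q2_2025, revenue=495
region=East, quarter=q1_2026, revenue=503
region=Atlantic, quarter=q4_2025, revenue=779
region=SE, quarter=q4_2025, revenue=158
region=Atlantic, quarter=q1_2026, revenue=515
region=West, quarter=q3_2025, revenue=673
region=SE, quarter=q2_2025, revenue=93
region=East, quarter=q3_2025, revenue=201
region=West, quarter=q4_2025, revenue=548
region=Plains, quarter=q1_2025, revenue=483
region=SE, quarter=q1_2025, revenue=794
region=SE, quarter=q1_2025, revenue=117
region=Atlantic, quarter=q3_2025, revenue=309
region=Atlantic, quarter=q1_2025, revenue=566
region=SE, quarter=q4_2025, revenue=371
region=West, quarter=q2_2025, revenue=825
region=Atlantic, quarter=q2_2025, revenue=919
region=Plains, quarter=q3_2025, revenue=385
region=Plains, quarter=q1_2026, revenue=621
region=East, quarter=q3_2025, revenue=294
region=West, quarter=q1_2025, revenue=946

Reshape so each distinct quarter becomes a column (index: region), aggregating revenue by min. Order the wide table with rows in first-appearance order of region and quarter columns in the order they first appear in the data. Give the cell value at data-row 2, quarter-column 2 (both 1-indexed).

With rows in first-appearance order of region, row 2 is region=West. quarter columns in first-appearance order: q3_2025, q4_2025, q1_2025, q1_2026, q2_2025; column 2 is q4_2025.
Long rows with region=West, quarter=q4_2025: min(229, 548) = 229.

229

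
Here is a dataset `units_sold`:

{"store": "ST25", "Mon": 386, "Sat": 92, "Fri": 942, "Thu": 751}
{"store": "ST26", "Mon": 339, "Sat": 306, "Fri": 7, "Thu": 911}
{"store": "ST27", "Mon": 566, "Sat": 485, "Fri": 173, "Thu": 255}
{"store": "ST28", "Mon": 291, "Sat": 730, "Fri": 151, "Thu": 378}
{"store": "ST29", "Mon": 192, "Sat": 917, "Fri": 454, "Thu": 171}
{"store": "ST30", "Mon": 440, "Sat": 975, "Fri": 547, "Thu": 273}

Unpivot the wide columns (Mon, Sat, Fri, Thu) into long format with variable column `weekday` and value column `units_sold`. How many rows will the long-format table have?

24

6 store values × 4 melted columns = 24 rows.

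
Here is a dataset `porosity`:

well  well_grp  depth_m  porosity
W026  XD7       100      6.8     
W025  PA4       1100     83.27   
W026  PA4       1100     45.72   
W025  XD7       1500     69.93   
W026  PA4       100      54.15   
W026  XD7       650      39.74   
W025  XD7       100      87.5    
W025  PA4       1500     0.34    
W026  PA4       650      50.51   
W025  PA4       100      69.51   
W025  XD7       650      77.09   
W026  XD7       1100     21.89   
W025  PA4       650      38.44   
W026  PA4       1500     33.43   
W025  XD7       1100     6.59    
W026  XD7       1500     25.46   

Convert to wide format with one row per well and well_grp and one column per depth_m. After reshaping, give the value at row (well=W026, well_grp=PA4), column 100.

Wide layout: rows indexed by well and well_grp, columns are the 4 distinct depth_m values (100, 1100, 1500, 650).
Cell (well=W026, well_grp=PA4, depth_m=100) draws from the long row where well=W026, well_grp=PA4 and depth_m=100, which has porosity=54.15.

54.15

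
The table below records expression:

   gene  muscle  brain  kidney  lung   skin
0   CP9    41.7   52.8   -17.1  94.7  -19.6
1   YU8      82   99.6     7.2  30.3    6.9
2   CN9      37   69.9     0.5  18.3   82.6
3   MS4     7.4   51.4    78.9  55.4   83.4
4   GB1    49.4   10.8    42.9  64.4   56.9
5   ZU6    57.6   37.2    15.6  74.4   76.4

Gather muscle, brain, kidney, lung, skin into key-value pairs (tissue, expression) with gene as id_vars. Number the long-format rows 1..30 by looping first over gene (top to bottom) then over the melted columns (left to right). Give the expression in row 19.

30 rows total (6 × 5). Row 19: index ⌊(19-1)/5⌋ = 3 into gene → MS4; (19-1) mod 5 = 3 into the melted columns → lung.
So row 19 is (MS4, lung, 55.4); expression = 55.4.

55.4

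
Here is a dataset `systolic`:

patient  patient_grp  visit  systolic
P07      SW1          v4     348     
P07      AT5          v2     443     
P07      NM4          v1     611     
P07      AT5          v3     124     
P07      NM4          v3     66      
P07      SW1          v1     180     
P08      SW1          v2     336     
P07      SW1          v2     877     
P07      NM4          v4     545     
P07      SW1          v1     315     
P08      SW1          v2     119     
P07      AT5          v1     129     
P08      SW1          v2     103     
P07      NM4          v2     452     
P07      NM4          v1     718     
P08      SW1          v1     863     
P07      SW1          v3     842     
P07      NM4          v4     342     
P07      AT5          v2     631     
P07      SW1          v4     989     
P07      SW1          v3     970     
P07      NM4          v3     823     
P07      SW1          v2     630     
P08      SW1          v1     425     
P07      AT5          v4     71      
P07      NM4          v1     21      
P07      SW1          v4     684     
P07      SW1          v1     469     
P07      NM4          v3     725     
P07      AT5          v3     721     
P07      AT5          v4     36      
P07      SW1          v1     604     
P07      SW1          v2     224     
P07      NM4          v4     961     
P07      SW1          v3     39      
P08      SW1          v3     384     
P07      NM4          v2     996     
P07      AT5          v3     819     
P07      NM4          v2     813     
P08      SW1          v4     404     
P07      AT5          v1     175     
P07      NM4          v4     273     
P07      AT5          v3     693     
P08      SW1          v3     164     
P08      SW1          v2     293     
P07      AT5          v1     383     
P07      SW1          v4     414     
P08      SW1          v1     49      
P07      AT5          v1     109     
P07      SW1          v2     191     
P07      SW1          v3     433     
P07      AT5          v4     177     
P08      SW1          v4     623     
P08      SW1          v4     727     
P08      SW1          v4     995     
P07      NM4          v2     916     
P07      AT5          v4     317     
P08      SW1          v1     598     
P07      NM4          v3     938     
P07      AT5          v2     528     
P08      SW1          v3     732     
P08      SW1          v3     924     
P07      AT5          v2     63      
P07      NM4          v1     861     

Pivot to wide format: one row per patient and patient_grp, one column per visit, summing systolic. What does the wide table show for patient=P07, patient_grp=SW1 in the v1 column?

Rows with patient=P07, patient_grp=SW1 and visit=v1: systolic values are 180, 315, 469, 604.
180 + 315 + 469 + 604 = 1568.

1568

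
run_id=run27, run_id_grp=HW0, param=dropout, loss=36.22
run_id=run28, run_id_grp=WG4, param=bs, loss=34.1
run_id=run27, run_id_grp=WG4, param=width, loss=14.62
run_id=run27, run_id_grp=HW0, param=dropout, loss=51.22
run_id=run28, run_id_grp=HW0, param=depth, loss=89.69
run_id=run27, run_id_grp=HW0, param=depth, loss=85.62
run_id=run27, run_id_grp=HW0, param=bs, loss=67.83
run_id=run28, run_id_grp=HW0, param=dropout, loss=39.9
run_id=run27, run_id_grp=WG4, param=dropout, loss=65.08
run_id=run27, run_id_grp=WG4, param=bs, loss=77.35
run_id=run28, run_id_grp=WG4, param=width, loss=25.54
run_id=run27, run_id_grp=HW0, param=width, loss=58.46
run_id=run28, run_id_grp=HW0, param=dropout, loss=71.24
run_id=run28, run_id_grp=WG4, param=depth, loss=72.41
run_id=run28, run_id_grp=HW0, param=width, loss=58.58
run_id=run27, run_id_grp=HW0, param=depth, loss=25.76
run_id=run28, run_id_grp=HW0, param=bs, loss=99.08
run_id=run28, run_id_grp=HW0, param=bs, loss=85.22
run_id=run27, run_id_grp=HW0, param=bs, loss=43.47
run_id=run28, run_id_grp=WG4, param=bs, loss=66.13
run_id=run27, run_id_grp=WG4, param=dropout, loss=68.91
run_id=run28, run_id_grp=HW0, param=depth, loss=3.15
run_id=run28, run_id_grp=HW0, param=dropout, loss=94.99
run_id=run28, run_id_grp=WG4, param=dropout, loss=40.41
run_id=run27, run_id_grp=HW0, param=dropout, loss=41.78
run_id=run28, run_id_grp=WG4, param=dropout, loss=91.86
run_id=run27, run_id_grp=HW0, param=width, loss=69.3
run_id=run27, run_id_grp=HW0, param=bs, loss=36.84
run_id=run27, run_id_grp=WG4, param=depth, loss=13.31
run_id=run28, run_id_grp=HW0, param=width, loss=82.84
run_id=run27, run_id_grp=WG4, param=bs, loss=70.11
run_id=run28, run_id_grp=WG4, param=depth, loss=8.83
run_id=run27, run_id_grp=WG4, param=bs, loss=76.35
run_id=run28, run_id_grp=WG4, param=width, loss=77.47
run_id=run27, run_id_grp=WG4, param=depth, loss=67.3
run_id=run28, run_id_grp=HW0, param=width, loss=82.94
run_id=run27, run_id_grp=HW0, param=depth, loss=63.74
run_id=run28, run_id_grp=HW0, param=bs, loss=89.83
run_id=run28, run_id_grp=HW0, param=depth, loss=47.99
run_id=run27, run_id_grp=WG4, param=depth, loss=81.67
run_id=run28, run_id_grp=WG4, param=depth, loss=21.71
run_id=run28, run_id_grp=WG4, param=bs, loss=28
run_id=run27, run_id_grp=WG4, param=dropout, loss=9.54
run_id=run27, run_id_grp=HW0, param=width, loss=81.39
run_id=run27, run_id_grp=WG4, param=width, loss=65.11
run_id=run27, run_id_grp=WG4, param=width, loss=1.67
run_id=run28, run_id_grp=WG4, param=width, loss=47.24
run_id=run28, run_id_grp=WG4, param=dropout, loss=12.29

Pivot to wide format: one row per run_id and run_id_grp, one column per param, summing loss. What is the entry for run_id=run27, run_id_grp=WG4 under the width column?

81.40

Rows with run_id=run27, run_id_grp=WG4 and param=width: loss values are 14.62, 65.11, 1.67.
14.62 + 65.11 + 1.67 = 81.40.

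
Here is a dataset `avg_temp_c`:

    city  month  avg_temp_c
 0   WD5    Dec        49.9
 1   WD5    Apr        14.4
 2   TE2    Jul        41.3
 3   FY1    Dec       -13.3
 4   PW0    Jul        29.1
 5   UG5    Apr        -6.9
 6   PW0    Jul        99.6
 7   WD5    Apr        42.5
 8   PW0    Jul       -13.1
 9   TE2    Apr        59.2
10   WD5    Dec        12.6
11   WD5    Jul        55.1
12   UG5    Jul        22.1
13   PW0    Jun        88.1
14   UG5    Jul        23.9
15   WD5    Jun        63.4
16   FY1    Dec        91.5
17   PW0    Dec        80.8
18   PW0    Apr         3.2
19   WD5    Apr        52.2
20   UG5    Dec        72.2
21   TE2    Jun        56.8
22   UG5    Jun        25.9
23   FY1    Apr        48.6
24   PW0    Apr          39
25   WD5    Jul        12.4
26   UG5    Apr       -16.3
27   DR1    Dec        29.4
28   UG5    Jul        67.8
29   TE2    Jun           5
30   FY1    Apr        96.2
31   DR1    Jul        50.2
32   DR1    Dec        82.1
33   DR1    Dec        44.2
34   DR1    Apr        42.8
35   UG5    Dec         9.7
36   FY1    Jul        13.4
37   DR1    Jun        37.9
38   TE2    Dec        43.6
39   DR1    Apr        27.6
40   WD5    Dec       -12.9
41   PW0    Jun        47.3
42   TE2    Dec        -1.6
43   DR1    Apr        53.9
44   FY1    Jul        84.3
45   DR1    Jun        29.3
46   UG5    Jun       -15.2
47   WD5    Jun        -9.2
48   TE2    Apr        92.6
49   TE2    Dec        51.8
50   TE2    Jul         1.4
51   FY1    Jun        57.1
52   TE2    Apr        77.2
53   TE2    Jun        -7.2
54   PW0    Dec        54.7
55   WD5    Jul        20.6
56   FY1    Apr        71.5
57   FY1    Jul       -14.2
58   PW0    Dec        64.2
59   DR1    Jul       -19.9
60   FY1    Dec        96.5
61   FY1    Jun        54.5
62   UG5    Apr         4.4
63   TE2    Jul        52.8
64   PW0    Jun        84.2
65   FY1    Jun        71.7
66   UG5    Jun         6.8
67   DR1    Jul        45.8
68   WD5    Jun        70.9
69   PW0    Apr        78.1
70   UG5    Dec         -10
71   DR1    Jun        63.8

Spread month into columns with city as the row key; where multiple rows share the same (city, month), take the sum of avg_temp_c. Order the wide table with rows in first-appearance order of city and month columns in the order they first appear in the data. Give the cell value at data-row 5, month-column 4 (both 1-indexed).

With rows in first-appearance order of city, row 5 is city=UG5. month columns in first-appearance order: Dec, Apr, Jul, Jun; column 4 is Jun.
Long rows with city=UG5, month=Jun: 25.9 + -15.2 + 6.8 = 17.5.

17.5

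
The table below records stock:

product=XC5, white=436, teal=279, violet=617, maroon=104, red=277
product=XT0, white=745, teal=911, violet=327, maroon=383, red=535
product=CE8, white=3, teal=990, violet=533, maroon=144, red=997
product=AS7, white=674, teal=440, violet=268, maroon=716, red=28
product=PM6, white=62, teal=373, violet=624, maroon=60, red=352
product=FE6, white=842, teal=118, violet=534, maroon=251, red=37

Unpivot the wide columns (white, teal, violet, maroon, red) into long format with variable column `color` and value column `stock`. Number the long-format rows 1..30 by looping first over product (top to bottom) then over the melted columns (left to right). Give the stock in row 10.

30 rows total (6 × 5). Row 10: index ⌊(10-1)/5⌋ = 1 into product → XT0; (10-1) mod 5 = 4 into the melted columns → red.
So row 10 is (XT0, red, 535); stock = 535.

535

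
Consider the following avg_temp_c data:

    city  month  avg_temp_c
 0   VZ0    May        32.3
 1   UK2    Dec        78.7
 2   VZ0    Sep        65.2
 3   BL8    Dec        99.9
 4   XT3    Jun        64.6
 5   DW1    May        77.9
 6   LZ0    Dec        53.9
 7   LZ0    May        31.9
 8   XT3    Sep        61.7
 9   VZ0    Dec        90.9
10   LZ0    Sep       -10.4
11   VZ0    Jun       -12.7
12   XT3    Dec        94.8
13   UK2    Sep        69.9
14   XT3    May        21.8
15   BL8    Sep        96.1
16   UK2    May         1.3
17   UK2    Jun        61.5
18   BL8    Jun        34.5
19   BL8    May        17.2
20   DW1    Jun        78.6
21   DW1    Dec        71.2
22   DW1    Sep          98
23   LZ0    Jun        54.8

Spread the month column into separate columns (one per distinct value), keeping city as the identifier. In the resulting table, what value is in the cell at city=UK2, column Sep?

69.9

Wide layout: rows indexed by city, columns are the 4 distinct month values (May, Dec, Sep, Jun).
Cell (city=UK2, month=Sep) draws from the long row where city=UK2 and month=Sep, which has avg_temp_c=69.9.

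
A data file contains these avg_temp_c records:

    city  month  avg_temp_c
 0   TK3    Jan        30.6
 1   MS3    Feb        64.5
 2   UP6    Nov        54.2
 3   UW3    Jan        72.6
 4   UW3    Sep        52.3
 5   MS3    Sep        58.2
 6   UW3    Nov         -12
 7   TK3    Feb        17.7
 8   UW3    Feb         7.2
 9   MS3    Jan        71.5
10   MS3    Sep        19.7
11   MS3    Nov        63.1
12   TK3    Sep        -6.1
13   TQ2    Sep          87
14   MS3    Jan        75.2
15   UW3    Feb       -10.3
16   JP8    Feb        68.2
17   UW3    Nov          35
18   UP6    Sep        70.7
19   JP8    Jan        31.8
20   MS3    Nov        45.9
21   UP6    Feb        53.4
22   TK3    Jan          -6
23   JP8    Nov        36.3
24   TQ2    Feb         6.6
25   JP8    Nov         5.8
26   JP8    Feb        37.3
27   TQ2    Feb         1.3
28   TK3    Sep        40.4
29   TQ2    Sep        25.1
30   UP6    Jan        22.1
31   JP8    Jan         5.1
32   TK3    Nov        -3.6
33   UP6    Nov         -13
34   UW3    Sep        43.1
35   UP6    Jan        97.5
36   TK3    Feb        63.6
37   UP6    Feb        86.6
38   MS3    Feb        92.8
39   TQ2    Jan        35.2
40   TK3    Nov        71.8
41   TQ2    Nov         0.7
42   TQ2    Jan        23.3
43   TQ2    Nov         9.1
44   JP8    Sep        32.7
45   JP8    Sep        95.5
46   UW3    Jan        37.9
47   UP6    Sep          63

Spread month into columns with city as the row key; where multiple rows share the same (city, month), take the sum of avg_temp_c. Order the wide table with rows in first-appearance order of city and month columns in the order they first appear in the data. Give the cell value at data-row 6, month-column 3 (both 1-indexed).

With rows in first-appearance order of city, row 6 is city=JP8. month columns in first-appearance order: Jan, Feb, Nov, Sep; column 3 is Nov.
Long rows with city=JP8, month=Nov: 36.3 + 5.8 = 42.1.

42.1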